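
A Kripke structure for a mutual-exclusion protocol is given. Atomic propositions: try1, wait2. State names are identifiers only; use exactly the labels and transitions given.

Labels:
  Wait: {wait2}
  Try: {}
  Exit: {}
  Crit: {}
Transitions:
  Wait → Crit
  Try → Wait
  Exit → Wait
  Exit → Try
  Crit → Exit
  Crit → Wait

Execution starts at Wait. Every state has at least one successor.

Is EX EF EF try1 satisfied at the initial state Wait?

Does not hold

States satisfying EF EF try1: ∅.
States satisfying EX EF EF try1: ∅.
No suitable path/successor from Wait witnesses the formula.
Wait ∉ Sat(EX EF EF try1).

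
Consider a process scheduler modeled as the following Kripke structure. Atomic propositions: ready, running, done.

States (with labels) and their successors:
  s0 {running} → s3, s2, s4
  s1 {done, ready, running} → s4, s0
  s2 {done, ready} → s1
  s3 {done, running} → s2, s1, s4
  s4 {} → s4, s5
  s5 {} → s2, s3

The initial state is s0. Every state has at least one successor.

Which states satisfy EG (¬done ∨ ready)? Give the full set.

{s0, s1, s2, s4, s5}

States satisfying ¬done ∨ ready: {s0, s1, s2, s4, s5}.
States satisfying EG (¬done ∨ ready): {s0, s1, s2, s4, s5}.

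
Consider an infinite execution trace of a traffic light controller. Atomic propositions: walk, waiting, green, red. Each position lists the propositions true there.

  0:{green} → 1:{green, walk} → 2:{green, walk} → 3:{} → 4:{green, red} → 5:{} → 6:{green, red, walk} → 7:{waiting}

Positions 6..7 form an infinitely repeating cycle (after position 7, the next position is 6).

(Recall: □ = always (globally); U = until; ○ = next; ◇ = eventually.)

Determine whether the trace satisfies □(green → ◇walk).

Yes

green → ◇walk holds at every position 0..7, and those are all positions ever visited, so □(green → ◇walk) holds.
Positions where green holds: 0, 1, 2, 4, 6.
Check ◇walk at each: 0→ok, 1→ok, 2→ok, 4→ok, 6→ok.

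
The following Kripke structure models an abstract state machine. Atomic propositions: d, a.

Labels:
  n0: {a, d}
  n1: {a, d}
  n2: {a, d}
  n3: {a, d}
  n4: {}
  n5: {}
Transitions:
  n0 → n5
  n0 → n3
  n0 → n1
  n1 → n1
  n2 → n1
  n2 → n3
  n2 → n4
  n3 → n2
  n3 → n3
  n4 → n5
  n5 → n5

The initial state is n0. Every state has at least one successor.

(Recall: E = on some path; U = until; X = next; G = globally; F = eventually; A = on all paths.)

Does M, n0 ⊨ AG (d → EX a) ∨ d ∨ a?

Holds

States satisfying d → EX a: {n0, n1, n2, n3, n4, n5}.
States satisfying AG (d → EX a): {n0, n1, n2, n3, n4, n5}.
States satisfying d ∨ a: {n0, n1, n2, n3}.
States satisfying AG (d → EX a) ∨ d ∨ a: {n0, n1, n2, n3, n4, n5}.
n0 ∈ Sat(AG (d → EX a) ∨ d ∨ a).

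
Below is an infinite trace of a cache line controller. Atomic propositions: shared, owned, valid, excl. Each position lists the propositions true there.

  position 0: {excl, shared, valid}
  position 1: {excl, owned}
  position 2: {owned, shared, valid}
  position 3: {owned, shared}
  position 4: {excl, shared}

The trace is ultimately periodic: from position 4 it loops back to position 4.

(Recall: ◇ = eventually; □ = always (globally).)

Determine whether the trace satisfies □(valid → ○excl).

Does not hold

valid → ○excl must hold at every position from 0 onward. It fails at position 2, so □(valid → ○excl) is false.
Positions where valid holds: 0, 2.
Check ○excl at each: 0→ok, 2→fails.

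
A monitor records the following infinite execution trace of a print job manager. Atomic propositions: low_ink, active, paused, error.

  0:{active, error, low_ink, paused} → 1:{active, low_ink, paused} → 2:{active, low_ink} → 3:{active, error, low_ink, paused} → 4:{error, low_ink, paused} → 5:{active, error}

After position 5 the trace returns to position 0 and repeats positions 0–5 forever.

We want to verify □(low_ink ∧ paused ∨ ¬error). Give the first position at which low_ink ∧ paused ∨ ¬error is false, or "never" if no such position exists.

5

Check low_ink ∧ paused ∨ ¬error at each position in order: 0 ✓, 1 ✓, 2 ✓, 3 ✓, 4 ✓.
At position 5 the labels are {active, error}, so low_ink ∧ paused ∨ ¬error is false there. This is the first violation.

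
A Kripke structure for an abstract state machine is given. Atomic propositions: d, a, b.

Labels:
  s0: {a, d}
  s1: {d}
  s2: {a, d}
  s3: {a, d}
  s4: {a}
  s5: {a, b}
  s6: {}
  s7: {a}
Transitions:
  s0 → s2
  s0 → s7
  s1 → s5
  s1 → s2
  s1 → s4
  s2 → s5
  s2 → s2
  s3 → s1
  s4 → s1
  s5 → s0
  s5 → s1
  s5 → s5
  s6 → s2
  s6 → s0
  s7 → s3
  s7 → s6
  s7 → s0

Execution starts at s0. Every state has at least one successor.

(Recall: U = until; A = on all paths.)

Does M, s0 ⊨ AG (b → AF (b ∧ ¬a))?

No

States satisfying b → AF (b ∧ ¬a): {s0, s1, s2, s3, s4, s6, s7}.
States satisfying AG (b → AF (b ∧ ¬a)): ∅.
s5 is reachable from s0 and violates b → AF (b ∧ ¬a), so AG fails at s0.
s0 ∉ Sat(AG (b → AF (b ∧ ¬a))).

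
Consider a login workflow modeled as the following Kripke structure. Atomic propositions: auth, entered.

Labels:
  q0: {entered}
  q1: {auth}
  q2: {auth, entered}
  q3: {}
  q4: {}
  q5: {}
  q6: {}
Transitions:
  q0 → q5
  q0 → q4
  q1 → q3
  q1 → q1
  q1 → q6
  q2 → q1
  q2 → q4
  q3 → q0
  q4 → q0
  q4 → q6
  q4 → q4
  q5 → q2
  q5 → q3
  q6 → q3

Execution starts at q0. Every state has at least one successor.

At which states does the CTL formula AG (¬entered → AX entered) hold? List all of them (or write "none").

States satisfying ¬entered → AX entered: {q0, q2, q3}.
States satisfying AG (¬entered → AX entered): ∅.

none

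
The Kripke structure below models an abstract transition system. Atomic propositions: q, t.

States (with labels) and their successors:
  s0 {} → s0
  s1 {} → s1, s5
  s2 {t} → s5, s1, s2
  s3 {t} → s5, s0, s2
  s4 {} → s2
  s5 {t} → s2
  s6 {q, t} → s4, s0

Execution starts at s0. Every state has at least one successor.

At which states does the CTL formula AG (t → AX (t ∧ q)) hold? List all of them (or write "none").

States satisfying t → AX (t ∧ q): {s0, s1, s4}.
States satisfying AG (t → AX (t ∧ q)): {s0}.

{s0}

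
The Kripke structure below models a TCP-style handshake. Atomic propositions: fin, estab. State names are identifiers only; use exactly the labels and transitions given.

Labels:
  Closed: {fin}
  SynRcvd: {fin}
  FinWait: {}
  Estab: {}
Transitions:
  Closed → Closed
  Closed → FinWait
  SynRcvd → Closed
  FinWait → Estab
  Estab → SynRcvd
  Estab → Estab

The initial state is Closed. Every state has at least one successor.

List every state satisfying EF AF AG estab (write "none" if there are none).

none

States satisfying AF AG estab: ∅.
States satisfying EF AF AG estab: ∅.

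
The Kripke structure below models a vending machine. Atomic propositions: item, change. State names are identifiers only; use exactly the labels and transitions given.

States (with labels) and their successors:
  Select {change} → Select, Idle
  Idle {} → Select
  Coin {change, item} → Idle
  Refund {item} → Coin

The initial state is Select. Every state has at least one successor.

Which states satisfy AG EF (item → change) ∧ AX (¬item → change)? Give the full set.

{Idle, Refund}

States satisfying EF (item → change): {Select, Idle, Coin, Refund}.
States satisfying AG EF (item → change): {Select, Idle, Coin, Refund}.
States satisfying ¬item → change: {Select, Coin, Refund}.
States satisfying AX (¬item → change): {Idle, Refund}.
States satisfying AG EF (item → change) ∧ AX (¬item → change): {Idle, Refund}.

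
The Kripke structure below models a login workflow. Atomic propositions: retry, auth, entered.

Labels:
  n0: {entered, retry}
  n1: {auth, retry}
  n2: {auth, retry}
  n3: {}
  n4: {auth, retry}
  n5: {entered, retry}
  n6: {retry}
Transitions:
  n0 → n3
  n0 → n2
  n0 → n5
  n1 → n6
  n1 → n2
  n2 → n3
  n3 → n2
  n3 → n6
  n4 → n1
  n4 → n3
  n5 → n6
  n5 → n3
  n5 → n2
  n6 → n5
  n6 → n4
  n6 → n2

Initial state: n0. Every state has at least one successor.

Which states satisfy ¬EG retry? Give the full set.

{n2, n3}

States satisfying retry: {n0, n1, n2, n4, n5, n6}.
States satisfying EG retry: {n0, n1, n4, n5, n6}.
States satisfying ¬EG retry: {n2, n3}.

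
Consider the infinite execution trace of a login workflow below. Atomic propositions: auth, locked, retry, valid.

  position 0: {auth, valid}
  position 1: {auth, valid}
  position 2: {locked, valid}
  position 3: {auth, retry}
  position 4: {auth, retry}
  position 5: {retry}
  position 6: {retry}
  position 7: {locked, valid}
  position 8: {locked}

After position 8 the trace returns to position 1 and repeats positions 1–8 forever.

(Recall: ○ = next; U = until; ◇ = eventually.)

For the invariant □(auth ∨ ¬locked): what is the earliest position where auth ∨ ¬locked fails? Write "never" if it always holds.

Check auth ∨ ¬locked at each position in order: 0 ✓, 1 ✓.
At position 2 the labels are {locked, valid}, so auth ∨ ¬locked is false there. This is the first violation.

2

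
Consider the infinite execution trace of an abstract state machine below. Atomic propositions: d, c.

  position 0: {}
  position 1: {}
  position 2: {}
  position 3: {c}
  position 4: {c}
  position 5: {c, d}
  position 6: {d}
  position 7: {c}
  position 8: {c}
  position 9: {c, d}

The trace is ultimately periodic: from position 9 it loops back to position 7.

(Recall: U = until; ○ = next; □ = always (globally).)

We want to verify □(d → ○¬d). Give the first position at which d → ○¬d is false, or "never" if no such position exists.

5

Check d → ○¬d at each position in order: 0 ✓, 1 ✓, 2 ✓, 3 ✓, 4 ✓.
At position 5 the labels are {c, d} and the next position 6 has {d}, so d → ○¬d is false there. This is the first violation.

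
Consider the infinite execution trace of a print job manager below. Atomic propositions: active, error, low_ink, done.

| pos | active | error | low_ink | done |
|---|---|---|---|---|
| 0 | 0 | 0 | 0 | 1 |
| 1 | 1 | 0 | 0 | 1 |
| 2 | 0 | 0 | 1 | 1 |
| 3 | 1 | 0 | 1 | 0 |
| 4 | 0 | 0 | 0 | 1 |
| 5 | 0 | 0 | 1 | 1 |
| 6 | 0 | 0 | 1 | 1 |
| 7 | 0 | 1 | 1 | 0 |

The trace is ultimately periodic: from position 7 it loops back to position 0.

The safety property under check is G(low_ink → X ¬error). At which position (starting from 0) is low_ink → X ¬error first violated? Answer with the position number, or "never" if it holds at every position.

6

Check low_ink → X ¬error at each position in order: 0 ✓, 1 ✓, 2 ✓, 3 ✓, 4 ✓, 5 ✓.
At position 6 the labels are {done, low_ink} and the next position 7 has {error, low_ink}, so low_ink → X ¬error is false there. This is the first violation.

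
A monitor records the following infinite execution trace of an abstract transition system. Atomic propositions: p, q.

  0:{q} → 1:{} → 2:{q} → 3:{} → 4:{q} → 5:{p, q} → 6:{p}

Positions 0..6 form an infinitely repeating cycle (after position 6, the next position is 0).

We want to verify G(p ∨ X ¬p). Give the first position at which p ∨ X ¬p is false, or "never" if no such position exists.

Check p ∨ X ¬p at each position in order: 0 ✓, 1 ✓, 2 ✓, 3 ✓.
At position 4 the labels are {q} and the next position 5 has {p, q}, so p ∨ X ¬p is false there. This is the first violation.

4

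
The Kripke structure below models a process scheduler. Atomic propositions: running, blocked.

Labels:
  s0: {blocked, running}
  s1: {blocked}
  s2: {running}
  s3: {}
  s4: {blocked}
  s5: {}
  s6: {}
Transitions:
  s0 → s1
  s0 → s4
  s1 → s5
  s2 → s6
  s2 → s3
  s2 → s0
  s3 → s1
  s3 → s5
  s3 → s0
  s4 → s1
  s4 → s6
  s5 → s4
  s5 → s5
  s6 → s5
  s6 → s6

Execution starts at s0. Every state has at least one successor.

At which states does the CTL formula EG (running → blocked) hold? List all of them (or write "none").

{s0, s1, s3, s4, s5, s6}

States satisfying running → blocked: {s0, s1, s3, s4, s5, s6}.
States satisfying EG (running → blocked): {s0, s1, s3, s4, s5, s6}.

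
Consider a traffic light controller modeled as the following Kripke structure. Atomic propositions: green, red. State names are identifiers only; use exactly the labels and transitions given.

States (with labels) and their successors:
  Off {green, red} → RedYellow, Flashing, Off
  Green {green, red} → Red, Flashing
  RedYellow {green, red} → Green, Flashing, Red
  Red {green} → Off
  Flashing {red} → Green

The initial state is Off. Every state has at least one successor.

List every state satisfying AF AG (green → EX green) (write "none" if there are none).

States satisfying AG (green → EX green): {Off, Green, RedYellow, Red, Flashing}.
States satisfying AF AG (green → EX green): {Off, Green, RedYellow, Red, Flashing}.

{Off, Green, RedYellow, Red, Flashing}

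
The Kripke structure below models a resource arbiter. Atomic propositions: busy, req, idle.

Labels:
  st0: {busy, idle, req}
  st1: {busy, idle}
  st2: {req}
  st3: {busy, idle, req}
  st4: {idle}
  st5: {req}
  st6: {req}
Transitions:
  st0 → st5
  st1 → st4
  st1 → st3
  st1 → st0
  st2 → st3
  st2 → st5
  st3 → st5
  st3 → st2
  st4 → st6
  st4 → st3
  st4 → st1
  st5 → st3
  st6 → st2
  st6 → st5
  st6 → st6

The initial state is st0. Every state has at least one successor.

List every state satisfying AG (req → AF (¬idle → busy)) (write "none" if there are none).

States satisfying req → AF (¬idle → busy): {st0, st1, st2, st3, st4, st5}.
States satisfying AG (req → AF (¬idle → busy)): {st0, st2, st3, st5}.

{st0, st2, st3, st5}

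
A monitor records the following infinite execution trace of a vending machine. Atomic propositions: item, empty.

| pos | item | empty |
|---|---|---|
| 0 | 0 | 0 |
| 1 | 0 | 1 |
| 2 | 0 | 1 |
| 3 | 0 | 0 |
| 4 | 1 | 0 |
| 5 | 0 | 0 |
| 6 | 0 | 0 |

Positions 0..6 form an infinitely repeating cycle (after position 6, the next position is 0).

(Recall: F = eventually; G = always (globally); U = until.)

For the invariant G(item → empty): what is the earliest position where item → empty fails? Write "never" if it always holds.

4

Check item → empty at each position in order: 0 ✓, 1 ✓, 2 ✓, 3 ✓.
At position 4 the labels are {item}, so item → empty is false there. This is the first violation.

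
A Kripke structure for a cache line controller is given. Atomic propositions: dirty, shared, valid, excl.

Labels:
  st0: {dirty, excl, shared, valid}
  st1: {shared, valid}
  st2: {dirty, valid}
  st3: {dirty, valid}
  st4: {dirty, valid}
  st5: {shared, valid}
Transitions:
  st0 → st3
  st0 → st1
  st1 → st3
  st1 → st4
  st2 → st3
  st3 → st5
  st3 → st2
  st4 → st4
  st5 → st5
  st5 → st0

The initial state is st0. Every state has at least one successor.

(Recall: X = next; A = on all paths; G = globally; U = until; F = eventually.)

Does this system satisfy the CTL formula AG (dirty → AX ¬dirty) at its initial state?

No

States satisfying dirty → AX ¬dirty: {st1, st5}.
States satisfying AG (dirty → AX ¬dirty): ∅.
st0 is reachable from st0 and violates dirty → AX ¬dirty, so AG fails at st0.
st0 ∉ Sat(AG (dirty → AX ¬dirty)).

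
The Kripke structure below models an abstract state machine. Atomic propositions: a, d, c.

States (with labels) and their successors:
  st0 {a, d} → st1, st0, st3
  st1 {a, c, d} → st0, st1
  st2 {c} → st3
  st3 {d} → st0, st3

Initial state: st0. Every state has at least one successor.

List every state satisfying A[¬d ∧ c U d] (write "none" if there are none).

{st0, st1, st2, st3}

States satisfying ¬d ∧ c: {st2}.
States satisfying d: {st0, st1, st3}.
States satisfying A[¬d ∧ c U d]: {st0, st1, st2, st3}.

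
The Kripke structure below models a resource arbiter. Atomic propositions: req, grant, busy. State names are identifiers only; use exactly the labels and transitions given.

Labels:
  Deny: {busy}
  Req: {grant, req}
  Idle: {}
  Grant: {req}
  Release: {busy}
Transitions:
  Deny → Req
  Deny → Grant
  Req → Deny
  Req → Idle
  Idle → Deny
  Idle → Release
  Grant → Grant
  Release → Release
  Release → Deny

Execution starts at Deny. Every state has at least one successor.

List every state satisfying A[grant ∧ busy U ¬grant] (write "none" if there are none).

States satisfying grant ∧ busy: ∅.
States satisfying ¬grant: {Deny, Idle, Grant, Release}.
States satisfying A[grant ∧ busy U ¬grant]: {Deny, Idle, Grant, Release}.

{Deny, Idle, Grant, Release}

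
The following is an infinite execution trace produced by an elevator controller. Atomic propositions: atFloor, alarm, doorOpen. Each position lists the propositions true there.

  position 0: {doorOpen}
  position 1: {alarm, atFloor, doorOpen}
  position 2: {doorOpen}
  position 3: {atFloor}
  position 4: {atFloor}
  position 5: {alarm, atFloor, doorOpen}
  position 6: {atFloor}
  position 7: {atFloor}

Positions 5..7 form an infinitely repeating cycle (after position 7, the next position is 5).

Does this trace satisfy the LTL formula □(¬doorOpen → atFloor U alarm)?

Satisfied

¬doorOpen → atFloor U alarm holds at every position 0..7, and those are all positions ever visited, so □(¬doorOpen → atFloor U alarm) holds.
Positions where ¬doorOpen holds: 3, 4, 6, 7.
Check atFloor U alarm at each: 3→ok, 4→ok, 6→ok, 7→ok.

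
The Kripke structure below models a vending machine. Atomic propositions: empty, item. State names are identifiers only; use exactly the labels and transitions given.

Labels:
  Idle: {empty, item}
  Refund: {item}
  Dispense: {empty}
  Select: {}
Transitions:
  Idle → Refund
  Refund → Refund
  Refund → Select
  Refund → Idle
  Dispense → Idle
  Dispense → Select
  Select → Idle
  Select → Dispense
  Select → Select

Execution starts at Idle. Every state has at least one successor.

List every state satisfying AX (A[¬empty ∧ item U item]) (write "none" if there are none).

States satisfying A[¬empty ∧ item U item]: {Idle, Refund}.
States satisfying AX (A[¬empty ∧ item U item]): {Idle}.

{Idle}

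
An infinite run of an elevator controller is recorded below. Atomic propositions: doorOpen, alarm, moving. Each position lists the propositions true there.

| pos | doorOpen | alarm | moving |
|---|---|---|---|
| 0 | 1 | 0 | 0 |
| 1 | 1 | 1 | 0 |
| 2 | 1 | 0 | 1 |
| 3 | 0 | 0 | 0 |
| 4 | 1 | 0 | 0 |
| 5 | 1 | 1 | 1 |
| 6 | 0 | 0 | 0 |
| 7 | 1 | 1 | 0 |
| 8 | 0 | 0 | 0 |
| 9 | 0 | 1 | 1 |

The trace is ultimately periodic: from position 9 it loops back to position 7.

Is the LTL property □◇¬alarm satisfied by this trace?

Yes

◇¬alarm holds at every position 0..9, and those are all positions ever visited, so □◇¬alarm holds.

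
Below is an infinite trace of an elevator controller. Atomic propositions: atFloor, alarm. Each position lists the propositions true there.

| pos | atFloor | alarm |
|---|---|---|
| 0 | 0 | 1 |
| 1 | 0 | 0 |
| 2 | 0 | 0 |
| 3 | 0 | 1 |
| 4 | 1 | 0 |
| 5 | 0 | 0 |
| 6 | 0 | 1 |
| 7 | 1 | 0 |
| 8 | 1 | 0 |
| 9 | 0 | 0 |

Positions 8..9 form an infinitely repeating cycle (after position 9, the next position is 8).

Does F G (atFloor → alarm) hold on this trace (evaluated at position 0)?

G (atFloor → alarm) is false at every position 0..9, so it never becomes true and F G (atFloor → alarm) fails.

Does not hold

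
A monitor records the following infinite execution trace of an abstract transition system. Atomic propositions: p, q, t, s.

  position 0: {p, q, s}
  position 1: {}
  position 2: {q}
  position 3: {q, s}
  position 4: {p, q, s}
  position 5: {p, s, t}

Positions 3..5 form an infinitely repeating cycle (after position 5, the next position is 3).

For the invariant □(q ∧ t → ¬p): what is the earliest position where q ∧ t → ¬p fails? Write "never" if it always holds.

never

q ∧ t → ¬p holds at every position 0..5, and those are all the positions the trace ever visits, so the invariant □(q ∧ t → ¬p) is never violated.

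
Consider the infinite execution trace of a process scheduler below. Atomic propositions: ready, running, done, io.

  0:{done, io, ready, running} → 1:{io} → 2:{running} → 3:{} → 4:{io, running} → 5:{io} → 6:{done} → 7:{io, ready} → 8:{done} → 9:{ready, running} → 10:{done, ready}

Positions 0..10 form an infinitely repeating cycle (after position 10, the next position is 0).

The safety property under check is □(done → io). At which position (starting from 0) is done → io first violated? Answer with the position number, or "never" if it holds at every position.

6

Check done → io at each position in order: 0 ✓, 1 ✓, 2 ✓, 3 ✓, 4 ✓, 5 ✓.
At position 6 the labels are {done}, so done → io is false there. This is the first violation.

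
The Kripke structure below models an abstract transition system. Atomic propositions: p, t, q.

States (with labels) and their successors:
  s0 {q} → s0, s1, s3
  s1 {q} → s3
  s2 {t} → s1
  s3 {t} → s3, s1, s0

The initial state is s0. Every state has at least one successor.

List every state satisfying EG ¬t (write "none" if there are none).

States satisfying ¬t: {s0, s1}.
States satisfying EG ¬t: {s0}.

{s0}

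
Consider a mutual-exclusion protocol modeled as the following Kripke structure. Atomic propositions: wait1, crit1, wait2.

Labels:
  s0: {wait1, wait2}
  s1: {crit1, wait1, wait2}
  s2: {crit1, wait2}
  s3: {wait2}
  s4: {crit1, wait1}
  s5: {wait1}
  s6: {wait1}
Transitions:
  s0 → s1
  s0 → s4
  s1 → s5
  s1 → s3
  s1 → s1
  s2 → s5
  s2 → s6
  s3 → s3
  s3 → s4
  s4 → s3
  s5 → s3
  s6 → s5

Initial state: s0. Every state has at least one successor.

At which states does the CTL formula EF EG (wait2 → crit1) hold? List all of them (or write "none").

{s0, s1}

States satisfying EG (wait2 → crit1): {s1}.
States satisfying EF EG (wait2 → crit1): {s0, s1}.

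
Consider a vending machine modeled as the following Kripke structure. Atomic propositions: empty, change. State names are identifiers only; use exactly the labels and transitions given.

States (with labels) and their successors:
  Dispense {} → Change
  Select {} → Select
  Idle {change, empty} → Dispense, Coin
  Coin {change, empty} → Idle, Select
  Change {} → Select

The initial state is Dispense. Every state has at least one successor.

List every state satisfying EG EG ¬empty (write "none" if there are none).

{Dispense, Select, Change}

States satisfying EG ¬empty: {Dispense, Select, Change}.
States satisfying EG EG ¬empty: {Dispense, Select, Change}.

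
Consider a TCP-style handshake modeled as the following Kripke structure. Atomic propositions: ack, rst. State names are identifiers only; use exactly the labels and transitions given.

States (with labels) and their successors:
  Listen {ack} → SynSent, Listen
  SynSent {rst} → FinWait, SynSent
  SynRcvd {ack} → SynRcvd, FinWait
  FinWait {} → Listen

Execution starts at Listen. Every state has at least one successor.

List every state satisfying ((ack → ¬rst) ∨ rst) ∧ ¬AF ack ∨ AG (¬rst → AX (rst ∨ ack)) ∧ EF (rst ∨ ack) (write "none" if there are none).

{Listen, SynSent, FinWait}

States satisfying ¬rst: {Listen, SynRcvd, FinWait}.
States satisfying ack → ¬rst: {Listen, SynSent, SynRcvd, FinWait}.
States satisfying (ack → ¬rst) ∨ rst: {Listen, SynSent, SynRcvd, FinWait}.
States satisfying ack: {Listen, SynRcvd}.
States satisfying AF ack: {Listen, SynRcvd, FinWait}.
States satisfying ¬AF ack: {SynSent}.
States satisfying ((ack → ¬rst) ∨ rst) ∧ ¬AF ack: {SynSent}.
States satisfying ¬rst → AX (rst ∨ ack): {Listen, SynSent, FinWait}.
States satisfying AG (¬rst → AX (rst ∨ ack)): {Listen, SynSent, FinWait}.
States satisfying rst ∨ ack: {Listen, SynSent, SynRcvd}.
States satisfying EF (rst ∨ ack): {Listen, SynSent, SynRcvd, FinWait}.
States satisfying AG (¬rst → AX (rst ∨ ack)) ∧ EF (rst ∨ ack): {Listen, SynSent, FinWait}.
States satisfying ((ack → ¬rst) ∨ rst) ∧ ¬AF ack ∨ AG (¬rst → AX (rst ∨ ack)) ∧ EF (rst ∨ ack): {Listen, SynSent, FinWait}.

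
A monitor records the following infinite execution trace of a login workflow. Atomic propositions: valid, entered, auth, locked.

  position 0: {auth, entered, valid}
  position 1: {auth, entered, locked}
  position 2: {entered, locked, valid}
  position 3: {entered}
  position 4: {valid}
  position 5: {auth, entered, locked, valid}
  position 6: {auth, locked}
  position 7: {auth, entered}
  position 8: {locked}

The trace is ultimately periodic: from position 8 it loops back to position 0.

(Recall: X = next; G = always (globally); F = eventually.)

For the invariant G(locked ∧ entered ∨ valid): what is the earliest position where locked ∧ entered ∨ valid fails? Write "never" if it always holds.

Check locked ∧ entered ∨ valid at each position in order: 0 ✓, 1 ✓, 2 ✓.
At position 3 the labels are {entered}, so locked ∧ entered ∨ valid is false there. This is the first violation.

3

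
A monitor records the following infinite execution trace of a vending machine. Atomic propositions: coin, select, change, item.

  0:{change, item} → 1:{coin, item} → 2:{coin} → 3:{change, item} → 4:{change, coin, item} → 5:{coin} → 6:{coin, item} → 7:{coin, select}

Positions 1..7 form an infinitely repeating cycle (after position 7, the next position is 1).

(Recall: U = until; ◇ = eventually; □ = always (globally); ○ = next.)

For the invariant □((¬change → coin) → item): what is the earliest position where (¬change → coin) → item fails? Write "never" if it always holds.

2

Check (¬change → coin) → item at each position in order: 0 ✓, 1 ✓.
At position 2 the labels are {coin}, so (¬change → coin) → item is false there. This is the first violation.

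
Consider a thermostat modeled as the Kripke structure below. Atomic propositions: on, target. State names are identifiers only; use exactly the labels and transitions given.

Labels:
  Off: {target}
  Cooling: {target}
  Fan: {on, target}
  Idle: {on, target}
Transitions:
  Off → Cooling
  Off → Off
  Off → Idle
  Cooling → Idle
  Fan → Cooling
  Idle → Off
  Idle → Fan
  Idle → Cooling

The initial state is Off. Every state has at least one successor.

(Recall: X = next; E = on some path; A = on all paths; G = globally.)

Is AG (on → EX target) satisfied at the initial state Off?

Holds

States satisfying on → EX target: {Off, Cooling, Fan, Idle}.
States satisfying AG (on → EX target): {Off, Cooling, Fan, Idle}.
Every state reachable from Off satisfies on → EX target.
Off ∈ Sat(AG (on → EX target)).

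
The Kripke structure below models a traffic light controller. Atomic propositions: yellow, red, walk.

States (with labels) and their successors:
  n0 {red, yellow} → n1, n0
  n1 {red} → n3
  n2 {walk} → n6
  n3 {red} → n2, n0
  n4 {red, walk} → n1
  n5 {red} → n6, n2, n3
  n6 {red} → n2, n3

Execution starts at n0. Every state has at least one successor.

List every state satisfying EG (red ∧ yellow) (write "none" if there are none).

{n0}

States satisfying red ∧ yellow: {n0}.
States satisfying EG (red ∧ yellow): {n0}.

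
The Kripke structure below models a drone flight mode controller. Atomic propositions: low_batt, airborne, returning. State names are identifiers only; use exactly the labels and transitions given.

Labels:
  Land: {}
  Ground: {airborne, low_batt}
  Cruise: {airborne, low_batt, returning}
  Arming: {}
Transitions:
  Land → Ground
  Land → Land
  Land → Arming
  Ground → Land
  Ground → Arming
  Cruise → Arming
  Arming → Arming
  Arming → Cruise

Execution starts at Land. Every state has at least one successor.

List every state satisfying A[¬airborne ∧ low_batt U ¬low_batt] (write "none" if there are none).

States satisfying ¬airborne ∧ low_batt: ∅.
States satisfying ¬low_batt: {Land, Arming}.
States satisfying A[¬airborne ∧ low_batt U ¬low_batt]: {Land, Arming}.

{Land, Arming}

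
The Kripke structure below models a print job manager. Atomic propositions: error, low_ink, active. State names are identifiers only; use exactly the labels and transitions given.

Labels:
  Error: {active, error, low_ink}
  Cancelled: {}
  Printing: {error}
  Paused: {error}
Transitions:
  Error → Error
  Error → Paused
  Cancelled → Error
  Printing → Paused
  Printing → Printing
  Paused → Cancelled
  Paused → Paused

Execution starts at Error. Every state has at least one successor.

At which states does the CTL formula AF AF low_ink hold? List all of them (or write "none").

{Error, Cancelled}

States satisfying AF low_ink: {Error, Cancelled}.
States satisfying AF AF low_ink: {Error, Cancelled}.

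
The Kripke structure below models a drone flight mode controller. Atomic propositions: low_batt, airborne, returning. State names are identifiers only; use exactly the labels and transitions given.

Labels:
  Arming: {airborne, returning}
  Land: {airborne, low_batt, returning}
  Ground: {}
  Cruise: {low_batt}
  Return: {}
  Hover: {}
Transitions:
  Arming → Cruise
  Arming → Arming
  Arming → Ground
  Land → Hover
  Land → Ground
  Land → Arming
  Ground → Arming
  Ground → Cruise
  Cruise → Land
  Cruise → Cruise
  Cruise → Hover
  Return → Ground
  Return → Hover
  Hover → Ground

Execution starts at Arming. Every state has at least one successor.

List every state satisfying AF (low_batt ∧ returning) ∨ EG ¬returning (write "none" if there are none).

States satisfying low_batt ∧ returning: {Land}.
States satisfying AF (low_batt ∧ returning): {Land}.
States satisfying ¬returning: {Ground, Cruise, Return, Hover}.
States satisfying EG ¬returning: {Ground, Cruise, Return, Hover}.
States satisfying AF (low_batt ∧ returning) ∨ EG ¬returning: {Land, Ground, Cruise, Return, Hover}.

{Land, Ground, Cruise, Return, Hover}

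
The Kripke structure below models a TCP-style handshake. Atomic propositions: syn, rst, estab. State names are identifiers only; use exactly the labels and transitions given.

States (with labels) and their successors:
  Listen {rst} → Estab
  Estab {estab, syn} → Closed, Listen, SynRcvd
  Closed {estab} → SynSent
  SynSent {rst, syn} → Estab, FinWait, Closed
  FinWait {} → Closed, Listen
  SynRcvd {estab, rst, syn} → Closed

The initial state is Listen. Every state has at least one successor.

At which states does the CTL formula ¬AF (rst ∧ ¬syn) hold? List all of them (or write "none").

{Estab, Closed, SynSent, FinWait, SynRcvd}

States satisfying rst ∧ ¬syn: {Listen}.
States satisfying AF (rst ∧ ¬syn): {Listen}.
States satisfying ¬AF (rst ∧ ¬syn): {Estab, Closed, SynSent, FinWait, SynRcvd}.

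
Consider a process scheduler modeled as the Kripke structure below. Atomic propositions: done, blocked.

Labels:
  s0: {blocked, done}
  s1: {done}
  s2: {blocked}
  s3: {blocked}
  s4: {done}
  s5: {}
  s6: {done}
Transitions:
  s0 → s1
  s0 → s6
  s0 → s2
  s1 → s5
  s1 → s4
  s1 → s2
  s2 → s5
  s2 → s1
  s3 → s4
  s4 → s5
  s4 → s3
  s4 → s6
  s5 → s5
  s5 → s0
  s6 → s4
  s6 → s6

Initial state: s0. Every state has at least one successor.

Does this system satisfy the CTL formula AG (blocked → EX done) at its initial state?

States satisfying blocked → EX done: {s0, s1, s2, s3, s4, s5, s6}.
States satisfying AG (blocked → EX done): {s0, s1, s2, s3, s4, s5, s6}.
Every state reachable from s0 satisfies blocked → EX done.
s0 ∈ Sat(AG (blocked → EX done)).

Holds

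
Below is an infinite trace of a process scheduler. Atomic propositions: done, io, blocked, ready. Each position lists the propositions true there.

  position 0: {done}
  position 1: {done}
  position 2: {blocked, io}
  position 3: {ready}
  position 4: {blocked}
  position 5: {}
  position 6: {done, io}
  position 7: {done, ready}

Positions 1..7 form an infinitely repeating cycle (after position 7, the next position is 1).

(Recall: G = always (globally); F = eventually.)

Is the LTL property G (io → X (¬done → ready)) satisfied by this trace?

Satisfied

io → X (¬done → ready) holds at every position 0..7, and those are all positions ever visited, so G (io → X (¬done → ready)) holds.
Positions where io holds: 2, 6.
Check X (¬done → ready) at each: 2→ok, 6→ok.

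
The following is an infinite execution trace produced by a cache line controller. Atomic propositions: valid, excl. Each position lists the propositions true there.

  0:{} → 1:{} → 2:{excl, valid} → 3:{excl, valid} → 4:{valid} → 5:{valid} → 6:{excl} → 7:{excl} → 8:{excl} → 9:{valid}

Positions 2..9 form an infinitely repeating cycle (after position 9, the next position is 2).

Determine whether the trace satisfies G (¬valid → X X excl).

No

¬valid → X X excl must hold at every position from 0 onward. It fails at position 7, so G (¬valid → X X excl) is false.
Positions where ¬valid holds: 0, 1, 6, 7, 8.
Check X X excl at each: 0→ok, 1→ok, 6→ok, 7→fails, 8→ok.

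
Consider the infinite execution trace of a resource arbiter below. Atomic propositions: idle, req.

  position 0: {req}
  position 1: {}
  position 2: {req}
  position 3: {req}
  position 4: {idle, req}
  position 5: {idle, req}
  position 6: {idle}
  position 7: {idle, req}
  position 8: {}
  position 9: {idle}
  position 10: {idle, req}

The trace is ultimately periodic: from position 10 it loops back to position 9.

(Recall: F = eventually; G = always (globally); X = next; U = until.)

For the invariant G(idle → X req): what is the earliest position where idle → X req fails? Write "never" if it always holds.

5

Check idle → X req at each position in order: 0 ✓, 1 ✓, 2 ✓, 3 ✓, 4 ✓.
At position 5 the labels are {idle, req} and the next position 6 has {idle}, so idle → X req is false there. This is the first violation.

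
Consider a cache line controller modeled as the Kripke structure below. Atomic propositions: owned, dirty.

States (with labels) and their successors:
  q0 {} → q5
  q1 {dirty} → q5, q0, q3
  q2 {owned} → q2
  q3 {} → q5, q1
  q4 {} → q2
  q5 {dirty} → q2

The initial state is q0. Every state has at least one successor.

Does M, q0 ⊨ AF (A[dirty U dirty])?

States satisfying A[dirty U dirty]: {q1, q5}.
States satisfying AF (A[dirty U dirty]): {q0, q1, q3, q5}.
q0 ∈ Sat(AF (A[dirty U dirty])).

Holds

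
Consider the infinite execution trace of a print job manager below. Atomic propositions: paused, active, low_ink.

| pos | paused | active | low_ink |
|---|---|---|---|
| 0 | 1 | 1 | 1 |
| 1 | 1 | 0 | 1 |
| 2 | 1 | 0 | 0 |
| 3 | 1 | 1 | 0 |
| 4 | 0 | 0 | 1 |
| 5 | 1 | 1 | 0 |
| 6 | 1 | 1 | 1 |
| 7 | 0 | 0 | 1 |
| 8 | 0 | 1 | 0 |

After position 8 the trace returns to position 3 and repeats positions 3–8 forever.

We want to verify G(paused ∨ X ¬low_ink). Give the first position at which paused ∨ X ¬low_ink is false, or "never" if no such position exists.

never

paused ∨ X ¬low_ink holds at every position 0..8, and those are all the positions the trace ever visits, so the invariant G(paused ∨ X ¬low_ink) is never violated.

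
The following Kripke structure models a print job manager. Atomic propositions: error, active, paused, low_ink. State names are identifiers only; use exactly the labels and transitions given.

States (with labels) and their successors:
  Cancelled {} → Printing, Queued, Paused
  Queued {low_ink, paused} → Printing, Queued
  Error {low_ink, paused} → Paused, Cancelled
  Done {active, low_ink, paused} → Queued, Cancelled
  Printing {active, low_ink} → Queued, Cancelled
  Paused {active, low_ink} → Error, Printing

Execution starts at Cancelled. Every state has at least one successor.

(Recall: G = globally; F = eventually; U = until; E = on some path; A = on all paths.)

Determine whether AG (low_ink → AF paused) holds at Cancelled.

Does not hold

States satisfying low_ink → AF paused: {Cancelled, Queued, Error, Done}.
States satisfying AG (low_ink → AF paused): ∅.
Paused is reachable from Cancelled and violates low_ink → AF paused, so AG fails at Cancelled.
Cancelled ∉ Sat(AG (low_ink → AF paused)).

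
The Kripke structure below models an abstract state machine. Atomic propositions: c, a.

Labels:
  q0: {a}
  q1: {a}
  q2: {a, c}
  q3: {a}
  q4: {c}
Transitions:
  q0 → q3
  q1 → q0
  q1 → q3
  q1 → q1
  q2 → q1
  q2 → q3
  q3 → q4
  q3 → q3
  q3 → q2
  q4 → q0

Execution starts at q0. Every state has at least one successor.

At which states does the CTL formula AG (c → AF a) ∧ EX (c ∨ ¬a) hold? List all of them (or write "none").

States satisfying c → AF a: {q0, q1, q2, q3, q4}.
States satisfying AG (c → AF a): {q0, q1, q2, q3, q4}.
States satisfying c ∨ ¬a: {q2, q4}.
States satisfying EX (c ∨ ¬a): {q3}.
States satisfying AG (c → AF a) ∧ EX (c ∨ ¬a): {q3}.

{q3}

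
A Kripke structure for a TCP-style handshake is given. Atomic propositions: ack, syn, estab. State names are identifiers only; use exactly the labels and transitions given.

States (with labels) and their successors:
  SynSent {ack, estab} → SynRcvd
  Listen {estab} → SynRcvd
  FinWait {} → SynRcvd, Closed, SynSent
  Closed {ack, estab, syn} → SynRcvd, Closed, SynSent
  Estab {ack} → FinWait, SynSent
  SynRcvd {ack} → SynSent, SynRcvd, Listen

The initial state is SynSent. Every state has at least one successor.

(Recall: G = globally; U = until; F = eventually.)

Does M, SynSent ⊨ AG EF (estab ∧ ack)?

Holds

States satisfying EF (estab ∧ ack): {SynSent, Listen, FinWait, Closed, Estab, SynRcvd}.
States satisfying AG EF (estab ∧ ack): {SynSent, Listen, FinWait, Closed, Estab, SynRcvd}.
Every state reachable from SynSent satisfies EF (estab ∧ ack).
SynSent ∈ Sat(AG EF (estab ∧ ack)).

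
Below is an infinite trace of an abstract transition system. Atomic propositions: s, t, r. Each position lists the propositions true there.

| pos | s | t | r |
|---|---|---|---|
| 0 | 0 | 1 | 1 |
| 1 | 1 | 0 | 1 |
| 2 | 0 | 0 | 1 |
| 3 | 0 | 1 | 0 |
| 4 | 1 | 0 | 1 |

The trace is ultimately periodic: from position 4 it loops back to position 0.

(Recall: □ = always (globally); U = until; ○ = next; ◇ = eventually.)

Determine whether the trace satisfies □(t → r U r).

Does not hold

t → r U r must hold at every position from 0 onward. It fails at position 3, so □(t → r U r) is false.
Positions where t holds: 0, 3.
Check r U r at each: 0→ok, 3→fails.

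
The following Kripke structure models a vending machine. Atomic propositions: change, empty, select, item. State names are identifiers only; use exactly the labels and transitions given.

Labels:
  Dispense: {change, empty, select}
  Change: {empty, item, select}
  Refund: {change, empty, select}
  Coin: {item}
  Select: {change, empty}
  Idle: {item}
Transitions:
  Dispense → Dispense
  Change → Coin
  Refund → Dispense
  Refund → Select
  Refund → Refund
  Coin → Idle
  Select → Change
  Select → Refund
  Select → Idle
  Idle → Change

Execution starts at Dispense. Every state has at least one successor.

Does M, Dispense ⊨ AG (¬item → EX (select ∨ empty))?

States satisfying ¬item → EX (select ∨ empty): {Dispense, Change, Refund, Coin, Select, Idle}.
States satisfying AG (¬item → EX (select ∨ empty)): {Dispense, Change, Refund, Coin, Select, Idle}.
Every state reachable from Dispense satisfies ¬item → EX (select ∨ empty).
Dispense ∈ Sat(AG (¬item → EX (select ∨ empty))).

Holds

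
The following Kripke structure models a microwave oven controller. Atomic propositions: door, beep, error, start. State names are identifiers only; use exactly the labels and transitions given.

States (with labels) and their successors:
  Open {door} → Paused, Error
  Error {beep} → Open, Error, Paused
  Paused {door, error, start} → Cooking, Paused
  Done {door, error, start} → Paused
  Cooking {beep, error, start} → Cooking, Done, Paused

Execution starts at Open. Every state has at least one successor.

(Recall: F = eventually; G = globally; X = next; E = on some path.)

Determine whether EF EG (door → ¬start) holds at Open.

States satisfying EG (door → ¬start): {Open, Error, Cooking}.
States satisfying EF EG (door → ¬start): {Open, Error, Paused, Done, Cooking}.
Some path from Open reaches a state where EG (door → ¬start) holds.
Open ∈ Sat(EF EG (door → ¬start)).

Yes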